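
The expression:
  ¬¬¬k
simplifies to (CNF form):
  ¬k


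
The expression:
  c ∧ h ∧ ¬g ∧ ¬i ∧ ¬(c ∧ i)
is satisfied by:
  {h: True, c: True, g: False, i: False}


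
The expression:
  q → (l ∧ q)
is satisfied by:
  {l: True, q: False}
  {q: False, l: False}
  {q: True, l: True}


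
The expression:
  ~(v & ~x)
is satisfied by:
  {x: True, v: False}
  {v: False, x: False}
  {v: True, x: True}


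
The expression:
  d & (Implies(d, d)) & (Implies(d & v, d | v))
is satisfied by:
  {d: True}


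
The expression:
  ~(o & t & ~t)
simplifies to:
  True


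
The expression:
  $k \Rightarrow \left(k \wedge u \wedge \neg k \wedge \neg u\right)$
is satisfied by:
  {k: False}


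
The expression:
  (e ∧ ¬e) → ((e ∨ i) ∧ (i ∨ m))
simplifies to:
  True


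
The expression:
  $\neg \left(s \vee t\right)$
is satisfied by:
  {t: False, s: False}


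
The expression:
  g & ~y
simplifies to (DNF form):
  g & ~y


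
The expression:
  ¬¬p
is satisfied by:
  {p: True}


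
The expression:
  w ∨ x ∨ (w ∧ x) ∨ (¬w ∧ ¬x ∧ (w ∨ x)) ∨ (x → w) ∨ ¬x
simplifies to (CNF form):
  True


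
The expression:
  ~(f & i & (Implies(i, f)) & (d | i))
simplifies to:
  ~f | ~i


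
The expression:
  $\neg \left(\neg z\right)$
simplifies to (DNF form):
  $z$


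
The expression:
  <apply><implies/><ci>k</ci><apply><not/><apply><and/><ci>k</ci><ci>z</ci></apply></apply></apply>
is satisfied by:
  {k: False, z: False}
  {z: True, k: False}
  {k: True, z: False}


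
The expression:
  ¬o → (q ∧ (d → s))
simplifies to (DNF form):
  o ∨ (q ∧ s) ∨ (q ∧ ¬d)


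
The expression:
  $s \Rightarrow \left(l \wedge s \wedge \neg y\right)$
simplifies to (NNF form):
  $\left(l \wedge \neg y\right) \vee \neg s$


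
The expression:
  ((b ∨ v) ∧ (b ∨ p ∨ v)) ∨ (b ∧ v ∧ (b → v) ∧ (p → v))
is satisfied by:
  {b: True, v: True}
  {b: True, v: False}
  {v: True, b: False}


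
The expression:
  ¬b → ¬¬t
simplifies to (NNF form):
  b ∨ t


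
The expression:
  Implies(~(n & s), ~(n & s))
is always true.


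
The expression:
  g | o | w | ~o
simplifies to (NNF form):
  True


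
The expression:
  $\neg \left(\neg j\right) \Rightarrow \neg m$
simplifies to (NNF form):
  $\neg j \vee \neg m$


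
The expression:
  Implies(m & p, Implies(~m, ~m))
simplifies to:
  True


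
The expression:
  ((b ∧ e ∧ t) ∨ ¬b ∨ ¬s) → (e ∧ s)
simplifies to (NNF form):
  s ∧ (b ∨ e)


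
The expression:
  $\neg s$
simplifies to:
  $\neg s$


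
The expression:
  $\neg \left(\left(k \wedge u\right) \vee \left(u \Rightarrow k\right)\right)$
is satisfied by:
  {u: True, k: False}


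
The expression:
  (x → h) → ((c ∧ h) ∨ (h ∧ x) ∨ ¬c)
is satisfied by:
  {h: True, x: True, c: False}
  {h: True, c: False, x: False}
  {x: True, c: False, h: False}
  {x: False, c: False, h: False}
  {h: True, x: True, c: True}
  {h: True, c: True, x: False}
  {x: True, c: True, h: False}


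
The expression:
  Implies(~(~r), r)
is always true.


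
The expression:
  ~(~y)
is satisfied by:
  {y: True}


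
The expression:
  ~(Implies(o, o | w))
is never true.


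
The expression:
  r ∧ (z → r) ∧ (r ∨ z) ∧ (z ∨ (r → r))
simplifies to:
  r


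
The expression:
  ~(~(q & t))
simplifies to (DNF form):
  q & t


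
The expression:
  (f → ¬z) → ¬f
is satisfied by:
  {z: True, f: False}
  {f: False, z: False}
  {f: True, z: True}


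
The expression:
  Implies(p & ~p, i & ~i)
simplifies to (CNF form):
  True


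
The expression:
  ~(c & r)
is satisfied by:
  {c: False, r: False}
  {r: True, c: False}
  {c: True, r: False}


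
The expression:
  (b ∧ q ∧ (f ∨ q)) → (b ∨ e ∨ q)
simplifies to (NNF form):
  True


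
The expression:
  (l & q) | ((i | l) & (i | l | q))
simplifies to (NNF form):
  i | l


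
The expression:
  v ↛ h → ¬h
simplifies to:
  True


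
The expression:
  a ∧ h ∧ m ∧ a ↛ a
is never true.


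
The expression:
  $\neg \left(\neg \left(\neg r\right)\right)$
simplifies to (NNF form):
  $\neg r$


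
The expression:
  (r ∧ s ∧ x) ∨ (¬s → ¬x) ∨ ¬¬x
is always true.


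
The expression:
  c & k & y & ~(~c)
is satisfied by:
  {c: True, y: True, k: True}


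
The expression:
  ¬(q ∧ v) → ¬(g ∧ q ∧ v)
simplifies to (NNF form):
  True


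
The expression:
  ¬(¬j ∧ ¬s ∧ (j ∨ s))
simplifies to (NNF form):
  True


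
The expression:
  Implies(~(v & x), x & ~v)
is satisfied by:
  {x: True}


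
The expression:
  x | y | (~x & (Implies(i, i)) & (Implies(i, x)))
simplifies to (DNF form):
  x | y | ~i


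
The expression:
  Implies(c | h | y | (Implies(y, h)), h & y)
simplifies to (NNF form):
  h & y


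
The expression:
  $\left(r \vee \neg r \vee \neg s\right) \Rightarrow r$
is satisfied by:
  {r: True}


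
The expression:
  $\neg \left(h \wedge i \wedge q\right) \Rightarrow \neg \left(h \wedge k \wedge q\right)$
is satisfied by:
  {i: True, h: False, k: False, q: False}
  {i: False, h: False, k: False, q: False}
  {i: True, q: True, h: False, k: False}
  {q: True, i: False, h: False, k: False}
  {i: True, k: True, q: False, h: False}
  {k: True, q: False, h: False, i: False}
  {i: True, q: True, k: True, h: False}
  {q: True, k: True, i: False, h: False}
  {i: True, h: True, q: False, k: False}
  {h: True, q: False, k: False, i: False}
  {i: True, q: True, h: True, k: False}
  {q: True, h: True, i: False, k: False}
  {i: True, k: True, h: True, q: False}
  {k: True, h: True, q: False, i: False}
  {i: True, q: True, k: True, h: True}


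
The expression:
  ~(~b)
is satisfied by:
  {b: True}


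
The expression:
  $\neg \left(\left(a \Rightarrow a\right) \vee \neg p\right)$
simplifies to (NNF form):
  $\text{False}$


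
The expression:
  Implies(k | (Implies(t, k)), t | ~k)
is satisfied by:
  {t: True, k: False}
  {k: False, t: False}
  {k: True, t: True}


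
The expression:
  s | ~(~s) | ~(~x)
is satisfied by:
  {x: True, s: True}
  {x: True, s: False}
  {s: True, x: False}


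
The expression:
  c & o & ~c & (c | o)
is never true.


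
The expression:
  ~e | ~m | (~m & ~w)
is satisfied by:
  {m: False, e: False}
  {e: True, m: False}
  {m: True, e: False}


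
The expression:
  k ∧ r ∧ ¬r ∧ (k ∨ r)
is never true.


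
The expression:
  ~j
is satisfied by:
  {j: False}


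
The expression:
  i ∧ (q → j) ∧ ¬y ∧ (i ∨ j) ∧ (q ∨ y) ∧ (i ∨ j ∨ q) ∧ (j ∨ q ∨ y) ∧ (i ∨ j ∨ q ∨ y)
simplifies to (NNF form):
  i ∧ j ∧ q ∧ ¬y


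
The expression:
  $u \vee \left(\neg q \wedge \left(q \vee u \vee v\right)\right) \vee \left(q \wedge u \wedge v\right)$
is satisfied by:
  {u: True, v: True, q: False}
  {u: True, v: False, q: False}
  {q: True, u: True, v: True}
  {q: True, u: True, v: False}
  {v: True, q: False, u: False}


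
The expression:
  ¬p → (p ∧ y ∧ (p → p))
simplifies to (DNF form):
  p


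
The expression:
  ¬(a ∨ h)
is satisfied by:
  {h: False, a: False}


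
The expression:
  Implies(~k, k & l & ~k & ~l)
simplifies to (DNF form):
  k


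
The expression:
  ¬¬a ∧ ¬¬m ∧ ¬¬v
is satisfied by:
  {a: True, m: True, v: True}


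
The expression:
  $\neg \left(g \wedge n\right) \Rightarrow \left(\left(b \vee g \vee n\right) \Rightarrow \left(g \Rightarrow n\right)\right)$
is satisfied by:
  {n: True, g: False}
  {g: False, n: False}
  {g: True, n: True}


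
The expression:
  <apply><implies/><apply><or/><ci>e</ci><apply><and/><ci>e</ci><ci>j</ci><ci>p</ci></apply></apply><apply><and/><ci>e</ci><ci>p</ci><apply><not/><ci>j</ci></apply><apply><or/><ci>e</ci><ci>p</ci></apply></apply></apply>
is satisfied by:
  {p: True, e: False, j: False}
  {p: False, e: False, j: False}
  {j: True, p: True, e: False}
  {j: True, p: False, e: False}
  {e: True, p: True, j: False}


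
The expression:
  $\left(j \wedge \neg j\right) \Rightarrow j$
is always true.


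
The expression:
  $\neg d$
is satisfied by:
  {d: False}


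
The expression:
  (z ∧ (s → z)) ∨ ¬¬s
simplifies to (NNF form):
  s ∨ z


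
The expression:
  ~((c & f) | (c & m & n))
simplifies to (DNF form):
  ~c | (~f & ~m) | (~f & ~n)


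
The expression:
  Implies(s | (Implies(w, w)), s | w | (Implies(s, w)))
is always true.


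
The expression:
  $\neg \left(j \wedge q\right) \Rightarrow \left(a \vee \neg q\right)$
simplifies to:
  $a \vee j \vee \neg q$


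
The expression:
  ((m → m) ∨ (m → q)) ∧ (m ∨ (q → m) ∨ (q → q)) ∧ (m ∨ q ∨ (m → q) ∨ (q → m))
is always true.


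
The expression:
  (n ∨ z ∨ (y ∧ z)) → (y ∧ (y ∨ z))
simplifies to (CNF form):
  (y ∨ ¬n) ∧ (y ∨ ¬z)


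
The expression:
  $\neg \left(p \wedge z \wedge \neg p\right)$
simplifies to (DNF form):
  $\text{True}$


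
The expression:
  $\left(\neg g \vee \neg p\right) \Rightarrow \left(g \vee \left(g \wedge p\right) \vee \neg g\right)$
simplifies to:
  $\text{True}$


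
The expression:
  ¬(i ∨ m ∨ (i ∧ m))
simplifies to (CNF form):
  ¬i ∧ ¬m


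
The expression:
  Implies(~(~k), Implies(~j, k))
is always true.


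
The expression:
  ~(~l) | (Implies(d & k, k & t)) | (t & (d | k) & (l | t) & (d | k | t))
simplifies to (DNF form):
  l | t | ~d | ~k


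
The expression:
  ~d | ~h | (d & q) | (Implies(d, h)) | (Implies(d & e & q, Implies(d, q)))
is always true.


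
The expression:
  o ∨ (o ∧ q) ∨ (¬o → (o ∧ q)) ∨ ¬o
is always true.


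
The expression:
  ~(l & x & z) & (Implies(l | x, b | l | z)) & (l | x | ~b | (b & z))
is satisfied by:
  {z: True, b: False, l: False, x: False}
  {z: True, b: True, l: False, x: False}
  {z: False, b: False, l: False, x: False}
  {z: True, l: True, b: False, x: False}
  {z: True, l: True, b: True, x: False}
  {l: True, b: False, z: False, x: False}
  {l: True, b: True, z: False, x: False}
  {x: True, b: False, z: True, l: False}
  {x: True, z: True, b: True, l: False}
  {x: True, b: True, l: False, z: False}
  {x: True, l: True, b: False, z: False}
  {x: True, l: True, b: True, z: False}


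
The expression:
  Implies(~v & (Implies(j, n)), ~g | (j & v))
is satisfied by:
  {v: True, j: True, g: False, n: False}
  {v: True, j: False, g: False, n: False}
  {n: True, v: True, j: True, g: False}
  {n: True, v: True, j: False, g: False}
  {j: True, n: False, g: False, v: False}
  {j: False, n: False, g: False, v: False}
  {n: True, j: True, g: False, v: False}
  {n: True, j: False, g: False, v: False}
  {v: True, g: True, j: True, n: False}
  {v: True, g: True, j: False, n: False}
  {n: True, v: True, g: True, j: True}
  {n: True, v: True, g: True, j: False}
  {g: True, j: True, n: False, v: False}


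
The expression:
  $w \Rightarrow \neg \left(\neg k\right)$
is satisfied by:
  {k: True, w: False}
  {w: False, k: False}
  {w: True, k: True}


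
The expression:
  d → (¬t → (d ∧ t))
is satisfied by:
  {t: True, d: False}
  {d: False, t: False}
  {d: True, t: True}


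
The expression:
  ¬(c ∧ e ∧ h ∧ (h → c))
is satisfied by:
  {h: False, c: False, e: False}
  {e: True, h: False, c: False}
  {c: True, h: False, e: False}
  {e: True, c: True, h: False}
  {h: True, e: False, c: False}
  {e: True, h: True, c: False}
  {c: True, h: True, e: False}


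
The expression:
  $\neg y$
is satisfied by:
  {y: False}


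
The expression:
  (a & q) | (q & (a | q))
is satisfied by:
  {q: True}


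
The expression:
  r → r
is always true.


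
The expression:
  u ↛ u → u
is always true.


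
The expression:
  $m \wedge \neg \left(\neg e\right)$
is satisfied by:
  {m: True, e: True}


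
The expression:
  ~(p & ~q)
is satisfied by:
  {q: True, p: False}
  {p: False, q: False}
  {p: True, q: True}


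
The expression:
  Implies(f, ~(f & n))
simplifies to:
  ~f | ~n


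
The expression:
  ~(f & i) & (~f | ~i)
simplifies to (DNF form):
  ~f | ~i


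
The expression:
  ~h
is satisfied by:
  {h: False}


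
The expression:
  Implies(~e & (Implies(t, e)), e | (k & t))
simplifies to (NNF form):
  e | t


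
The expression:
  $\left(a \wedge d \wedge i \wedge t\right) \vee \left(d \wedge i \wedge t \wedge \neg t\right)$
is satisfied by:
  {t: True, i: True, a: True, d: True}


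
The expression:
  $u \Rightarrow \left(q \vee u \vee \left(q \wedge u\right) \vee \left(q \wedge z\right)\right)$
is always true.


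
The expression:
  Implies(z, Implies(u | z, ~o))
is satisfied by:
  {o: False, z: False}
  {z: True, o: False}
  {o: True, z: False}


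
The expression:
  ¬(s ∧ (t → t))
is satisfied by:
  {s: False}


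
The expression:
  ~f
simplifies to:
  ~f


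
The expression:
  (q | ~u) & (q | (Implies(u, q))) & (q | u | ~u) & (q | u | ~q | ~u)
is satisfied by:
  {q: True, u: False}
  {u: False, q: False}
  {u: True, q: True}


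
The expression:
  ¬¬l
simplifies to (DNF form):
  l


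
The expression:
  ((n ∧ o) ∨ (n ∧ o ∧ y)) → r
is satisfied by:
  {r: True, o: False, n: False}
  {o: False, n: False, r: False}
  {r: True, n: True, o: False}
  {n: True, o: False, r: False}
  {r: True, o: True, n: False}
  {o: True, r: False, n: False}
  {r: True, n: True, o: True}


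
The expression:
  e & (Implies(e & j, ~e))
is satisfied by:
  {e: True, j: False}


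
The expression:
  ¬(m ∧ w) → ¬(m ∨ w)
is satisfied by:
  {w: False, m: False}
  {m: True, w: True}


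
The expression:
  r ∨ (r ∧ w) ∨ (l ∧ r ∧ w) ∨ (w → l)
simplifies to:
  l ∨ r ∨ ¬w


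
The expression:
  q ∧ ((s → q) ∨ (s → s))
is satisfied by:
  {q: True}


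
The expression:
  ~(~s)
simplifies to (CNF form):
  s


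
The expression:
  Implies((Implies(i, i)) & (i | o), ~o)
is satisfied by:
  {o: False}


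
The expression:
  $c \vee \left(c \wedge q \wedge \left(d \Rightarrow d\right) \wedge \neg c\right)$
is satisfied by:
  {c: True}


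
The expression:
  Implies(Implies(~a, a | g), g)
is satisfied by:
  {g: True, a: False}
  {a: False, g: False}
  {a: True, g: True}


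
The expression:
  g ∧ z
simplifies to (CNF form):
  g ∧ z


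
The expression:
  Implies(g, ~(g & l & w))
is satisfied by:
  {l: False, g: False, w: False}
  {w: True, l: False, g: False}
  {g: True, l: False, w: False}
  {w: True, g: True, l: False}
  {l: True, w: False, g: False}
  {w: True, l: True, g: False}
  {g: True, l: True, w: False}


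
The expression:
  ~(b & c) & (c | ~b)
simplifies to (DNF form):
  ~b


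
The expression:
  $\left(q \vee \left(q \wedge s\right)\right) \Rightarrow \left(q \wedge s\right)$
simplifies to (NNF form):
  $s \vee \neg q$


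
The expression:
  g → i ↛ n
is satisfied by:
  {i: True, n: False, g: False}
  {n: False, g: False, i: False}
  {i: True, n: True, g: False}
  {n: True, i: False, g: False}
  {g: True, i: True, n: False}


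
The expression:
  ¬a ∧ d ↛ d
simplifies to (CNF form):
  False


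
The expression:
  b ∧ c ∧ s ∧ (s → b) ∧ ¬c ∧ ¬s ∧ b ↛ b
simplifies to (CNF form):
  False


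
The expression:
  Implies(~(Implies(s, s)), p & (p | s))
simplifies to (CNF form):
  True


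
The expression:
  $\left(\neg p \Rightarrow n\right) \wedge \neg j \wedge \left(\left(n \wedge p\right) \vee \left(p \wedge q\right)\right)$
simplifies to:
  $p \wedge \neg j \wedge \left(n \vee q\right)$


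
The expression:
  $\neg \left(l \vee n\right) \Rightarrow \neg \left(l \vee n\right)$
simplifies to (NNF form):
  $\text{True}$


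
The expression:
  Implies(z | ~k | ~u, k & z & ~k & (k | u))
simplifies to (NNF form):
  k & u & ~z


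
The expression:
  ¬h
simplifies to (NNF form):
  ¬h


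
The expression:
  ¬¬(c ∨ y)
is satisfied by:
  {y: True, c: True}
  {y: True, c: False}
  {c: True, y: False}


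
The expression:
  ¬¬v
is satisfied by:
  {v: True}


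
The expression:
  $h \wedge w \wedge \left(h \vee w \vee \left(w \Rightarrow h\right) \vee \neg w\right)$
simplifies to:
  $h \wedge w$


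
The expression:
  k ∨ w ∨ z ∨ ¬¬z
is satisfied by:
  {k: True, z: True, w: True}
  {k: True, z: True, w: False}
  {k: True, w: True, z: False}
  {k: True, w: False, z: False}
  {z: True, w: True, k: False}
  {z: True, w: False, k: False}
  {w: True, z: False, k: False}


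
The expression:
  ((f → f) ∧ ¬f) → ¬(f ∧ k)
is always true.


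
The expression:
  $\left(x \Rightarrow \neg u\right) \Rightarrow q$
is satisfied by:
  {q: True, u: True, x: True}
  {q: True, u: True, x: False}
  {q: True, x: True, u: False}
  {q: True, x: False, u: False}
  {u: True, x: True, q: False}


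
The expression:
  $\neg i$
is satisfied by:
  {i: False}


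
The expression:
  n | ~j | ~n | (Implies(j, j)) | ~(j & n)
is always true.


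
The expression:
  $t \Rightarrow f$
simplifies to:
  $f \vee \neg t$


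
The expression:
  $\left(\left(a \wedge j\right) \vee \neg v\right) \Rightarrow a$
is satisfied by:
  {a: True, v: True}
  {a: True, v: False}
  {v: True, a: False}


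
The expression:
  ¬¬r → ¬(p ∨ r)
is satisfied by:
  {r: False}


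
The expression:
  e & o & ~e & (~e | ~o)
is never true.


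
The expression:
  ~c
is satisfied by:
  {c: False}


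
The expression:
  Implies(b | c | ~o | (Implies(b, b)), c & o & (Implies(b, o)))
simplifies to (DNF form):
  c & o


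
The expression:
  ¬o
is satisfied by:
  {o: False}


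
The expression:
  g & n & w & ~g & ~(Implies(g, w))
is never true.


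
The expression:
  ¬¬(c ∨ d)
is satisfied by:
  {d: True, c: True}
  {d: True, c: False}
  {c: True, d: False}


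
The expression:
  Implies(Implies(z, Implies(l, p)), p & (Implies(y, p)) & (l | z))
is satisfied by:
  {z: True, l: True, p: True}
  {z: True, l: True, p: False}
  {z: True, p: True, l: False}
  {l: True, p: True, z: False}


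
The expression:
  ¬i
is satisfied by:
  {i: False}


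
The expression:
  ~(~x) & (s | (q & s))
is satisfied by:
  {s: True, x: True}


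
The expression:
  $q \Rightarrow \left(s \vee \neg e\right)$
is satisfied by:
  {s: True, e: False, q: False}
  {e: False, q: False, s: False}
  {s: True, q: True, e: False}
  {q: True, e: False, s: False}
  {s: True, e: True, q: False}
  {e: True, s: False, q: False}
  {s: True, q: True, e: True}


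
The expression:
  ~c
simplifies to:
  ~c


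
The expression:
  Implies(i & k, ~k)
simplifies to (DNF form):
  ~i | ~k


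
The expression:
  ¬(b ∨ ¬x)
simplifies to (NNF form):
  x ∧ ¬b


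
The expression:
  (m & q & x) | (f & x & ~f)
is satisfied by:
  {m: True, x: True, q: True}


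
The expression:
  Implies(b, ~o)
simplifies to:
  ~b | ~o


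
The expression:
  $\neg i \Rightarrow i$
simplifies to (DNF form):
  $i$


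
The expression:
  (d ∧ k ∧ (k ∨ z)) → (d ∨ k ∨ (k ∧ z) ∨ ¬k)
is always true.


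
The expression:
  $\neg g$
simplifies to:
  $\neg g$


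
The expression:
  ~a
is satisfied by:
  {a: False}


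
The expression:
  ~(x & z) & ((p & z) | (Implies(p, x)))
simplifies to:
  (x & ~z) | (z & ~x) | (~p & ~x)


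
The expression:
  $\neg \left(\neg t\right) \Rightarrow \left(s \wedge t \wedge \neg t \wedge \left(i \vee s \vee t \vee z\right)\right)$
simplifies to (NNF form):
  $\neg t$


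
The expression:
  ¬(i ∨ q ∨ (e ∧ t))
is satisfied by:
  {q: False, i: False, e: False, t: False}
  {t: True, q: False, i: False, e: False}
  {e: True, q: False, i: False, t: False}


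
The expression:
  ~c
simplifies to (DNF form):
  ~c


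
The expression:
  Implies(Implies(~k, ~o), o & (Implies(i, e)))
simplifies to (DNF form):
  (e & o) | (o & ~i) | (o & ~k)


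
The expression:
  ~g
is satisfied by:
  {g: False}


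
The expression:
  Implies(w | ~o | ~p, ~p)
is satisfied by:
  {o: True, w: False, p: False}
  {w: False, p: False, o: False}
  {o: True, w: True, p: False}
  {w: True, o: False, p: False}
  {p: True, o: True, w: False}


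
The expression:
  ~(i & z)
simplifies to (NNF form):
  ~i | ~z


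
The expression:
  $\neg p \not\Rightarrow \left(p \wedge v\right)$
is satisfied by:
  {p: False}


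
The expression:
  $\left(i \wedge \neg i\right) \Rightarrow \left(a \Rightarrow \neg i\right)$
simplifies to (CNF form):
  $\text{True}$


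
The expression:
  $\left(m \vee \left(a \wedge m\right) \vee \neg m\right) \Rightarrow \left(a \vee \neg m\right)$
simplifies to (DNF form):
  $a \vee \neg m$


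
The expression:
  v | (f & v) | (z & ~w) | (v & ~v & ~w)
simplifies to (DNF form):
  v | (z & ~w)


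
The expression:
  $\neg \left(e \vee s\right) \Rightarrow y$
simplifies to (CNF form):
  $e \vee s \vee y$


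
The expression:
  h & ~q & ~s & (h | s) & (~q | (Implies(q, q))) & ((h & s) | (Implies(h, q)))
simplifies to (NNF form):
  False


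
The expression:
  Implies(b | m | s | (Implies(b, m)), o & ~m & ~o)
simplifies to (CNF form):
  False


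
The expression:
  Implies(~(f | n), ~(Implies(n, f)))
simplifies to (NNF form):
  f | n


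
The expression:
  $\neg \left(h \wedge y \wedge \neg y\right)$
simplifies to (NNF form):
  $\text{True}$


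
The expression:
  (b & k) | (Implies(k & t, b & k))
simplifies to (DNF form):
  b | ~k | ~t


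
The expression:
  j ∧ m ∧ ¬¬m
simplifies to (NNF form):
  j ∧ m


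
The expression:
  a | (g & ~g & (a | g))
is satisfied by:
  {a: True}


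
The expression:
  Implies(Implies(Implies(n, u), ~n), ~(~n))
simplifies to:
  n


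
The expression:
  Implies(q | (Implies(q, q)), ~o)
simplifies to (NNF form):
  ~o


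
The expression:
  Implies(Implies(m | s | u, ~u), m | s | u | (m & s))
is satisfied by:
  {u: True, m: True, s: True}
  {u: True, m: True, s: False}
  {u: True, s: True, m: False}
  {u: True, s: False, m: False}
  {m: True, s: True, u: False}
  {m: True, s: False, u: False}
  {s: True, m: False, u: False}


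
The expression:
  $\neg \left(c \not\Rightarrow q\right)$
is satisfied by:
  {q: True, c: False}
  {c: False, q: False}
  {c: True, q: True}


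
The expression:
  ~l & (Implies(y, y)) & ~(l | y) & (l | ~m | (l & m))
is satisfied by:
  {y: False, l: False, m: False}


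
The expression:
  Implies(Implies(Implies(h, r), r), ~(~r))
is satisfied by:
  {r: True, h: False}
  {h: False, r: False}
  {h: True, r: True}


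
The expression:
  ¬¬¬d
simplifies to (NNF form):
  ¬d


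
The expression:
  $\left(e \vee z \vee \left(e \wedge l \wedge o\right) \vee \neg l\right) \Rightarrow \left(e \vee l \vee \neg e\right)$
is always true.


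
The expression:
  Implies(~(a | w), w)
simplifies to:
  a | w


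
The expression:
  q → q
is always true.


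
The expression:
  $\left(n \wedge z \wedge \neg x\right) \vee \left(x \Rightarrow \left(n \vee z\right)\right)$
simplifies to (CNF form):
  $n \vee z \vee \neg x$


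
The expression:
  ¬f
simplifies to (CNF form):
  ¬f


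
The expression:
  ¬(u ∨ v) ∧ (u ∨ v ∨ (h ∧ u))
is never true.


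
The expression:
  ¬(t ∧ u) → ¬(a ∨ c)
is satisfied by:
  {t: True, u: True, a: False, c: False}
  {t: True, u: False, a: False, c: False}
  {u: True, t: False, a: False, c: False}
  {t: False, u: False, a: False, c: False}
  {t: True, c: True, u: True, a: False}
  {t: True, a: True, u: True, c: False}
  {t: True, c: True, a: True, u: True}


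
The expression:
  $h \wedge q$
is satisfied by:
  {h: True, q: True}


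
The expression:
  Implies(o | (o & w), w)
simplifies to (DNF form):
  w | ~o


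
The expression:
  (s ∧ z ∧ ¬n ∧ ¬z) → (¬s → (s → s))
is always true.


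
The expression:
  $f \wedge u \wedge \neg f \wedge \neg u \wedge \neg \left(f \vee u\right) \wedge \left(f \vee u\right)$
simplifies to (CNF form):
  $\text{False}$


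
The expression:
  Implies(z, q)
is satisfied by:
  {q: True, z: False}
  {z: False, q: False}
  {z: True, q: True}


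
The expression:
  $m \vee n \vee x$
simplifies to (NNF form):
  $m \vee n \vee x$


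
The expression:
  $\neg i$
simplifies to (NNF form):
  $\neg i$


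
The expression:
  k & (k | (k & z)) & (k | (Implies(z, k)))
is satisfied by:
  {k: True}


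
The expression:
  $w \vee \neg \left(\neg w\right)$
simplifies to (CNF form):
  $w$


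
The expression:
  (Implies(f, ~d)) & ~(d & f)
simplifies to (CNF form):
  ~d | ~f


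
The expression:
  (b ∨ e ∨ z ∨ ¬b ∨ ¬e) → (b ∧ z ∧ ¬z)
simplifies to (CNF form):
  False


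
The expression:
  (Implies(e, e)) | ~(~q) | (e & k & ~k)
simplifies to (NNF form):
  True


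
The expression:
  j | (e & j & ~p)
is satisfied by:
  {j: True}


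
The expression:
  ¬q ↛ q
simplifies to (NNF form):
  True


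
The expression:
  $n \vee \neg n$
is always true.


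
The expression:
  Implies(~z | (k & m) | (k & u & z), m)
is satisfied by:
  {z: True, m: True, k: False, u: False}
  {z: True, m: True, u: True, k: False}
  {z: True, m: True, k: True, u: False}
  {z: True, m: True, u: True, k: True}
  {m: True, k: False, u: False, z: False}
  {m: True, u: True, k: False, z: False}
  {m: True, k: True, u: False, z: False}
  {m: True, u: True, k: True, z: False}
  {z: True, k: False, u: False, m: False}
  {u: True, z: True, k: False, m: False}
  {z: True, k: True, u: False, m: False}


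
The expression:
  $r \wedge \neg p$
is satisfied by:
  {r: True, p: False}


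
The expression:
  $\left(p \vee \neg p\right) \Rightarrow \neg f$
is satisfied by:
  {f: False}


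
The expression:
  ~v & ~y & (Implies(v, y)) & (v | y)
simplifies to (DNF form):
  False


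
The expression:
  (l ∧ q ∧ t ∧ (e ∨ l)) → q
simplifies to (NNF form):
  True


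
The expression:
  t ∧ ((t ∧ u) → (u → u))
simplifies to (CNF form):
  t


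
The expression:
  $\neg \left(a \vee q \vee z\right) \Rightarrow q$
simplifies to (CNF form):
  $a \vee q \vee z$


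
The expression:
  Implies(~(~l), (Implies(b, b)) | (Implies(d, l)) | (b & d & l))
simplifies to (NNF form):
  True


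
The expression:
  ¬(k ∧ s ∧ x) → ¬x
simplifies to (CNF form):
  (k ∨ ¬x) ∧ (s ∨ ¬x)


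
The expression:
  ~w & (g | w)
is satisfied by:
  {g: True, w: False}


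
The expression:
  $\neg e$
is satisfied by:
  {e: False}


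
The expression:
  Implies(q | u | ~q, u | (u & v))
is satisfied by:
  {u: True}


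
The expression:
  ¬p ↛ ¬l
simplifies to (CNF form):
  l ∧ ¬p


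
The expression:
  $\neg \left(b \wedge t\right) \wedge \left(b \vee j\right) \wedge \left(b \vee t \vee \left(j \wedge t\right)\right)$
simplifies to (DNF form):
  $\left(b \wedge \neg b\right) \vee \left(b \wedge \neg t\right) \vee \left(b \wedge j \wedge \neg b\right) \vee \left(b \wedge j \wedge \neg t\right) \vee \left(b \wedge t \wedge \neg b\right) \vee \left(b \wedge t \wedge \neg t\right) \vee \left(j \wedge t \wedge \neg b\right) \vee \left(j \wedge t \wedge \neg t\right)$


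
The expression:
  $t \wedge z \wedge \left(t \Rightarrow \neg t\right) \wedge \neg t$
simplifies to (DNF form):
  $\text{False}$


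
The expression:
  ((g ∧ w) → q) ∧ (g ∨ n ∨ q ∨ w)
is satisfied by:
  {q: True, n: True, w: False, g: False}
  {q: True, w: False, n: False, g: False}
  {q: True, n: True, w: True, g: False}
  {q: True, w: True, n: False, g: False}
  {q: True, g: True, n: True, w: False}
  {q: True, g: True, w: False, n: False}
  {q: True, g: True, n: True, w: True}
  {q: True, g: True, w: True, n: False}
  {n: True, g: False, w: False, q: False}
  {n: True, w: True, g: False, q: False}
  {w: True, g: False, n: False, q: False}
  {n: True, g: True, w: False, q: False}
  {g: True, w: False, n: False, q: False}


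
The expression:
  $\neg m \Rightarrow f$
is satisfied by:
  {m: True, f: True}
  {m: True, f: False}
  {f: True, m: False}


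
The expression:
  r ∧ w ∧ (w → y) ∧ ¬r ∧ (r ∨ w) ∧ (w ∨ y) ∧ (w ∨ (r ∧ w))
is never true.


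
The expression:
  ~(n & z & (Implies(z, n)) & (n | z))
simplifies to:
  ~n | ~z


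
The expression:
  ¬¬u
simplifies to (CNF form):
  u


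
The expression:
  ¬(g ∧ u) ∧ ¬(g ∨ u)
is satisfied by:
  {g: False, u: False}


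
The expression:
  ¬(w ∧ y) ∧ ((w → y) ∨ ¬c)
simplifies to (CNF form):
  (¬c ∨ ¬w) ∧ (¬w ∨ ¬y)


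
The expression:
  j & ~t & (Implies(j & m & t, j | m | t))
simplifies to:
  j & ~t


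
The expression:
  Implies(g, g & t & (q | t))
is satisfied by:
  {t: True, g: False}
  {g: False, t: False}
  {g: True, t: True}


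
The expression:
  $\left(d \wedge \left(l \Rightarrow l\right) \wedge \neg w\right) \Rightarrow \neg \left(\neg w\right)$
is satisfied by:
  {w: True, d: False}
  {d: False, w: False}
  {d: True, w: True}


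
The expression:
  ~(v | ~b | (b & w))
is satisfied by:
  {b: True, v: False, w: False}


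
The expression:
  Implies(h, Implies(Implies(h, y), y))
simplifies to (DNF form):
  True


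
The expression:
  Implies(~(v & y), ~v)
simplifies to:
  y | ~v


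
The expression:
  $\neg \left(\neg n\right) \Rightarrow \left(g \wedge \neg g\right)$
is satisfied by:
  {n: False}


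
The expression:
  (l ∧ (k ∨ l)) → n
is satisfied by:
  {n: True, l: False}
  {l: False, n: False}
  {l: True, n: True}


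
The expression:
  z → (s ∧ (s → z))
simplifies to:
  s ∨ ¬z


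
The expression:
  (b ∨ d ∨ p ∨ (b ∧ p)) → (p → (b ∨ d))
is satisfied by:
  {b: True, d: True, p: False}
  {b: True, p: False, d: False}
  {d: True, p: False, b: False}
  {d: False, p: False, b: False}
  {b: True, d: True, p: True}
  {b: True, p: True, d: False}
  {d: True, p: True, b: False}


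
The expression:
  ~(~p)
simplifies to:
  p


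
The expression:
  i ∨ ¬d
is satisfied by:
  {i: True, d: False}
  {d: False, i: False}
  {d: True, i: True}


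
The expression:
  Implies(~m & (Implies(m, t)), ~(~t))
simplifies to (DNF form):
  m | t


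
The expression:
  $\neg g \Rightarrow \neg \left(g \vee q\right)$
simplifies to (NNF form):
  $g \vee \neg q$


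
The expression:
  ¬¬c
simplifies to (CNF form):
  c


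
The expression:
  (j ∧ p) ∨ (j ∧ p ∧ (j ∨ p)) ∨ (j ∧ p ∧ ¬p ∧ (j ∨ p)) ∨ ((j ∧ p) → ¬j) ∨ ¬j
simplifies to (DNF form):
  True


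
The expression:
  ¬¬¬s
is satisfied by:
  {s: False}


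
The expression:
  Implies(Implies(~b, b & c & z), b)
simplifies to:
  True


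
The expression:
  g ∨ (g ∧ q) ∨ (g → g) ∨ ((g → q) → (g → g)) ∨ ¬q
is always true.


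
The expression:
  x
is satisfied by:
  {x: True}


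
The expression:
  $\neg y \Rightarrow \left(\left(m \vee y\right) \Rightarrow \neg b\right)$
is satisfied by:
  {y: True, m: False, b: False}
  {m: False, b: False, y: False}
  {y: True, b: True, m: False}
  {b: True, m: False, y: False}
  {y: True, m: True, b: False}
  {m: True, y: False, b: False}
  {y: True, b: True, m: True}


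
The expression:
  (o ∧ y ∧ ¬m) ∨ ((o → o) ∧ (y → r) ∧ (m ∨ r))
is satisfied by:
  {r: True, o: True, m: True, y: False}
  {r: True, m: True, o: False, y: False}
  {r: True, o: True, m: False, y: False}
  {r: True, m: False, o: False, y: False}
  {r: True, y: True, o: True, m: True}
  {r: True, y: True, m: True, o: False}
  {r: True, y: True, o: True, m: False}
  {r: True, y: True, m: False, o: False}
  {o: True, m: True, y: False, r: False}
  {m: True, y: False, o: False, r: False}
  {o: True, y: True, m: False, r: False}


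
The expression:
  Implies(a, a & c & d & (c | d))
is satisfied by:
  {d: True, c: True, a: False}
  {d: True, c: False, a: False}
  {c: True, d: False, a: False}
  {d: False, c: False, a: False}
  {a: True, d: True, c: True}


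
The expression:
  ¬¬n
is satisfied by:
  {n: True}


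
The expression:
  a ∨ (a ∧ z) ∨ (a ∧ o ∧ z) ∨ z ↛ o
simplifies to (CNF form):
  (a ∨ z) ∧ (a ∨ ¬o)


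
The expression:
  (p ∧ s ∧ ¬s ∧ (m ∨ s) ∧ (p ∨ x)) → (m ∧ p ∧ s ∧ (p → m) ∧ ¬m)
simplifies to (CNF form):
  True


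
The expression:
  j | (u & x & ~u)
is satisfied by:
  {j: True}


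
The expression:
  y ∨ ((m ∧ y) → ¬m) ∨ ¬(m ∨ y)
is always true.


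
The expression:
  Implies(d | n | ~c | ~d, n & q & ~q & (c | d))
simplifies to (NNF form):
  False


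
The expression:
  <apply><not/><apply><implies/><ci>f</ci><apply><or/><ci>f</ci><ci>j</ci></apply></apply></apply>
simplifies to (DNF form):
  <false/>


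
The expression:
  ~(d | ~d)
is never true.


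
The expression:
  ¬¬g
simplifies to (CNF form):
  g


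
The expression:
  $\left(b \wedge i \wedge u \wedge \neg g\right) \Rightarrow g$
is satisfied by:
  {g: True, u: False, b: False, i: False}
  {i: False, u: False, g: False, b: False}
  {i: True, g: True, u: False, b: False}
  {i: True, u: False, g: False, b: False}
  {b: True, g: True, i: False, u: False}
  {b: True, i: False, u: False, g: False}
  {b: True, i: True, g: True, u: False}
  {b: True, i: True, u: False, g: False}
  {g: True, u: True, b: False, i: False}
  {u: True, b: False, g: False, i: False}
  {i: True, u: True, g: True, b: False}
  {i: True, u: True, b: False, g: False}
  {g: True, u: True, b: True, i: False}
  {u: True, b: True, i: False, g: False}
  {i: True, u: True, b: True, g: True}


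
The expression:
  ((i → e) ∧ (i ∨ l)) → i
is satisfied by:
  {i: True, l: False}
  {l: False, i: False}
  {l: True, i: True}


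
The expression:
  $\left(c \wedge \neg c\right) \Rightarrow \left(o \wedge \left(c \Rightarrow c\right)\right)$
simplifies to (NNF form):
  $\text{True}$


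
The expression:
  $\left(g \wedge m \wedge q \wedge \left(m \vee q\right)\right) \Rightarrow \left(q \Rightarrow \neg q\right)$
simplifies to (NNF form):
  $\neg g \vee \neg m \vee \neg q$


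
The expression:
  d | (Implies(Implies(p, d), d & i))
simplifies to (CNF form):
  d | p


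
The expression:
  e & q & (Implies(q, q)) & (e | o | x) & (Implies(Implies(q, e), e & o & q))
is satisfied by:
  {e: True, o: True, q: True}


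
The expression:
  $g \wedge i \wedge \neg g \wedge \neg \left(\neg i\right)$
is never true.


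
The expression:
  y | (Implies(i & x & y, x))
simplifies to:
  True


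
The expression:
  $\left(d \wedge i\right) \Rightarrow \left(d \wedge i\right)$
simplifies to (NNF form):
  $\text{True}$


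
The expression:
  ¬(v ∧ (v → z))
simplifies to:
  ¬v ∨ ¬z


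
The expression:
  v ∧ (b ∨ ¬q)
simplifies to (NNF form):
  v ∧ (b ∨ ¬q)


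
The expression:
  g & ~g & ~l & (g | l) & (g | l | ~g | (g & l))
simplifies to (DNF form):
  False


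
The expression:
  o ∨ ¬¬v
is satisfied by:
  {o: True, v: True}
  {o: True, v: False}
  {v: True, o: False}


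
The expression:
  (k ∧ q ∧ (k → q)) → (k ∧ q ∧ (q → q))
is always true.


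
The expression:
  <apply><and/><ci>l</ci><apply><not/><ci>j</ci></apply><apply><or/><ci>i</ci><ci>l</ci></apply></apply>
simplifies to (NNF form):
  <apply><and/><ci>l</ci><apply><not/><ci>j</ci></apply></apply>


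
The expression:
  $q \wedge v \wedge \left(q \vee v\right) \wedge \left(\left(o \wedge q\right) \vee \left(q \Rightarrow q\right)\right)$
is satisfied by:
  {q: True, v: True}


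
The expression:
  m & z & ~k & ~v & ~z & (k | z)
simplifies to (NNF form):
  False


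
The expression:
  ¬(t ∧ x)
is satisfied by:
  {t: False, x: False}
  {x: True, t: False}
  {t: True, x: False}


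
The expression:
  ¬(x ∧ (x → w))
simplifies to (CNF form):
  ¬w ∨ ¬x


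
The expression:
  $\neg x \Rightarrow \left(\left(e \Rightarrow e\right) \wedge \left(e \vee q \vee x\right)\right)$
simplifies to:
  $e \vee q \vee x$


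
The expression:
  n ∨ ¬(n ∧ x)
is always true.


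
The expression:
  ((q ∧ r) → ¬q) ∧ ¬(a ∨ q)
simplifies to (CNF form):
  ¬a ∧ ¬q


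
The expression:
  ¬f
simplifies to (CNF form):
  ¬f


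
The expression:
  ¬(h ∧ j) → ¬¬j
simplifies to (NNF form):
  j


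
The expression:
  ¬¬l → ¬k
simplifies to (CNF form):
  ¬k ∨ ¬l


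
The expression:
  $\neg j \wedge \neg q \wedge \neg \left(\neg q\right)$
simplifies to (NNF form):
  $\text{False}$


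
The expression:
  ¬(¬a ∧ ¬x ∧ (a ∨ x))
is always true.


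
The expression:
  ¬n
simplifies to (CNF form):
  ¬n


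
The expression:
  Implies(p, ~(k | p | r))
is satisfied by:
  {p: False}


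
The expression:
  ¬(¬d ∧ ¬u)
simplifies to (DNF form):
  d ∨ u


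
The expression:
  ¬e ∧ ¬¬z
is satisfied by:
  {z: True, e: False}


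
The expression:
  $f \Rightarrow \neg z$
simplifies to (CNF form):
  $\neg f \vee \neg z$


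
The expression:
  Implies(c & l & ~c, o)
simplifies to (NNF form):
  True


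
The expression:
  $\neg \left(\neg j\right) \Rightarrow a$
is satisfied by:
  {a: True, j: False}
  {j: False, a: False}
  {j: True, a: True}


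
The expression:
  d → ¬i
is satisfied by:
  {d: False, i: False}
  {i: True, d: False}
  {d: True, i: False}


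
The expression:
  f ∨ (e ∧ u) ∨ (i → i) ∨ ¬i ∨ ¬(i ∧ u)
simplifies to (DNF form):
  True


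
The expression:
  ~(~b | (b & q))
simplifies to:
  b & ~q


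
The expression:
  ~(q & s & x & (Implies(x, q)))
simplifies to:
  ~q | ~s | ~x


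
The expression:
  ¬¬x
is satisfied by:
  {x: True}


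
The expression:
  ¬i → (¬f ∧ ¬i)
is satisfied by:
  {i: True, f: False}
  {f: False, i: False}
  {f: True, i: True}


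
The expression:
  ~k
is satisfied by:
  {k: False}


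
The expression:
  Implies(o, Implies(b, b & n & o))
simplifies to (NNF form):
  n | ~b | ~o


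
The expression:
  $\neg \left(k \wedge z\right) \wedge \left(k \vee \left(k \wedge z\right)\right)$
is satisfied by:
  {k: True, z: False}


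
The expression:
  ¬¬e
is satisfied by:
  {e: True}


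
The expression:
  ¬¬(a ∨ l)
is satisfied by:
  {a: True, l: True}
  {a: True, l: False}
  {l: True, a: False}
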